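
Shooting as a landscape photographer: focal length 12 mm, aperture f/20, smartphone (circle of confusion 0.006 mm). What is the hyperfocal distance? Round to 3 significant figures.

Hyperfocal distance H = f²/(N·c) + f = 12²/(20 × 0.006) + 12 = 144/0.12 + 12 ≈ 1212.0 mm ≈ 1.21 m.

1.21 m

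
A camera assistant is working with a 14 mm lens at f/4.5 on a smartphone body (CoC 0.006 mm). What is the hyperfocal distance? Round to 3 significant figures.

7.27 m

Hyperfocal distance H = f²/(N·c) + f = 14²/(4.5 × 0.006) + 14 = 196/0.027 + 14 ≈ 7273.3 mm ≈ 7.27 m.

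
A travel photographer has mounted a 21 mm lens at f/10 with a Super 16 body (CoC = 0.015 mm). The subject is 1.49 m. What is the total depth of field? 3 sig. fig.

1.98 m

Hyperfocal distance H = f²/(N·c) + f = 21²/(10 × 0.015) + 21 = 441/0.15 + 21 ≈ 2961.0 mm ≈ 2.961 m.
Near limit Dn = s·(H − f)/(H + s − 2f) = 1490 × (2961.0 − 21) / (2961.0 + 1490 − 2 × 21) = 1490 × 2940.0 / 4409.0 ≈ 993.6 mm.
Far limit Df = s·(H − f)/(H − s) = 1490 × (2961.0 − 21) / (2961.0 − 1490) = 1490 × 2940.0 / 1471.0 ≈ 2978.0 mm.
Depth of field = Df − Dn = 2978.0 − 993.6 ≈ 1984.4 mm ≈ 1.98 m.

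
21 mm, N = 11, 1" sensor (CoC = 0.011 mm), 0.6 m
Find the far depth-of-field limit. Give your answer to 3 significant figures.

Hyperfocal distance H = f²/(N·c) + f = 21²/(11 × 0.011) + 21 = 441/0.121 + 21 ≈ 3665.6 mm ≈ 3.666 m.
Far limit Df = s·(H − f)/(H − s) = 600 × (3665.6 − 21) / (3665.6 − 600) = 600 × 3644.6 / 3065.6 ≈ 713.32 mm ≈ 0.713 m.

0.713 m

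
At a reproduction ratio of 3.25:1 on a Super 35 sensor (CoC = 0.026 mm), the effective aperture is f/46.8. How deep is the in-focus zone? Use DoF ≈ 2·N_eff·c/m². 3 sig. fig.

At magnification m, DoF ≈ 2·N_eff·c/m² = 2 × 46.8 × 0.026 / 3.25² = 2.434 / 10.56 ≈ 0.23 mm.

0.230 mm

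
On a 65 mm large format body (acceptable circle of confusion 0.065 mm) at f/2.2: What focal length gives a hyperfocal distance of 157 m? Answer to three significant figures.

From H = f²/(N·c) + f, with f ≪ H: f ≈ √(H·N·c) = √(157000 × 2.2 × 0.065) = √22451 ≈ 149.8 mm.
The +f correction barely moves this — solving exactly, f² + N·c·f − N·c·H = 0 ⇒ f = (−N·c + √((N·c)² + 4·N·c·H))/2 = (−0.143 + √89804)/2 ≈ 149.77 mm, so f ≈ 150 mm.

150 mm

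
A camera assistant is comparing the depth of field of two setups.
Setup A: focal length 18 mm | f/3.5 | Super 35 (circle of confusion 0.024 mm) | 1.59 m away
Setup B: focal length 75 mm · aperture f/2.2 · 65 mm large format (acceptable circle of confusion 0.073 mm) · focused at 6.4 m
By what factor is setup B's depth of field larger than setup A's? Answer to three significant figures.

1.54

Setup A: H = 18²/(3.5×0.024) + 18 ≈ 3875.1 mm; DoF = Df − Dn = 2683.8 − 1129.6 ≈ 1554.2 mm.
Setup B: H = 75²/(2.2×0.073) + 75 ≈ 35099.9 mm; DoF = Df − Dn = 7810.5 − 5421.0 ≈ 2389.5 mm.
Ratio = 2389.5 / 1554.2 ≈ 1.54.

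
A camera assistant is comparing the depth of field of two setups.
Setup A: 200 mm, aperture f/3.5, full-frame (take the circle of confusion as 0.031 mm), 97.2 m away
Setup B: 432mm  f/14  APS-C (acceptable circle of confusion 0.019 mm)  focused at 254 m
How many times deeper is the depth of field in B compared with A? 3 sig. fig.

Setup A: H = 200²/(3.5×0.031) + 200 ≈ 368863.6 mm; DoF = Df − Dn = 131906 − 76953 ≈ 54953 mm.
Setup B: H = 432²/(14×0.019) + 432 ≈ 702026.0 mm; DoF = Df − Dn = 397756 − 186570 ≈ 211186 mm.
Ratio = 211186 / 54953 ≈ 3.84.

3.84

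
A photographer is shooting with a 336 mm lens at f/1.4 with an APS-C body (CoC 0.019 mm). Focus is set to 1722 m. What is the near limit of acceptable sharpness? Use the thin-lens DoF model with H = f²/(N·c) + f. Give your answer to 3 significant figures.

Hyperfocal distance H = f²/(N·c) + f = 336²/(1.4 × 0.019) + 336 = 112896/0.0266 + 336 ≈ 4244546.5 mm ≈ 4245 m.
Near limit Dn = s·(H − f)/(H + s − 2f) = 1722000 × (4244546.5 − 336) / (4244546.5 + 1722000 − 2 × 336) = 1722000 × 4244210.5 / 5965874.5 ≈ 1225056 mm ≈ 1230 m.

1230 m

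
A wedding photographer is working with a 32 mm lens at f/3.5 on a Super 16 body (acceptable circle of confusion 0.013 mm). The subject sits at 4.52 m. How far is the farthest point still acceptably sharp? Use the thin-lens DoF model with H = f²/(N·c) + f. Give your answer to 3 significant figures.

5.65 m

Hyperfocal distance H = f²/(N·c) + f = 32²/(3.5 × 0.013) + 32 = 1024/0.0455 + 32 ≈ 22537.5 mm ≈ 22.54 m.
Far limit Df = s·(H − f)/(H − s) = 4520 × (22537.5 − 32) / (22537.5 − 4520) = 4520 × 22505.5 / 18017.5 ≈ 5645.9 mm ≈ 5.65 m.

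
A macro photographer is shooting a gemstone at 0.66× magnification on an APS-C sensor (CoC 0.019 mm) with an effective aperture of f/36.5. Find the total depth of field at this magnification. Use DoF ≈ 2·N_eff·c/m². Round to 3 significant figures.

3.18 mm

At magnification m, DoF ≈ 2·N_eff·c/m² = 2 × 36.5 × 0.019 / 0.66² = 1.387 / 0.4356 ≈ 3.18 mm.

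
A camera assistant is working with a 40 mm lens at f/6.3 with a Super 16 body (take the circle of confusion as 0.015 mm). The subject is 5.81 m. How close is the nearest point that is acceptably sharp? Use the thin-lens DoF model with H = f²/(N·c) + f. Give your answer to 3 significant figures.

4.33 m

Hyperfocal distance H = f²/(N·c) + f = 40²/(6.3 × 0.015) + 40 = 1600/0.0945 + 40 ≈ 16971.2 mm ≈ 16.97 m.
Near limit Dn = s·(H − f)/(H + s − 2f) = 5810 × (16971.2 − 40) / (16971.2 + 5810 − 2 × 40) = 5810 × 16931.2 / 22701.2 ≈ 4333.3 mm ≈ 4.33 m.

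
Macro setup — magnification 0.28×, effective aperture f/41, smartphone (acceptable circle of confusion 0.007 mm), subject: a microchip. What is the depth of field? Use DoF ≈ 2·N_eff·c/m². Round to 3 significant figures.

At magnification m, DoF ≈ 2·N_eff·c/m² = 2 × 41 × 0.007 / 0.28² = 0.574 / 0.0784 ≈ 7.32 mm.

7.32 mm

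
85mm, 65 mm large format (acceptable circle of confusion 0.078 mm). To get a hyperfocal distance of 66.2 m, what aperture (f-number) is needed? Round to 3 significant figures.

Rearrange H = f²/(N·c) + f for N: N = f² / ((H − f)·c).
N = 85² / ((66200 − 85) × 0.078) = 7225 / 5157 ≈ 1.40.

f/1.40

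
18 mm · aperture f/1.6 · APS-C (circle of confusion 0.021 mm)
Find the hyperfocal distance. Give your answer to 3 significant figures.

Hyperfocal distance H = f²/(N·c) + f = 18²/(1.6 × 0.021) + 18 = 324/0.0336 + 18 ≈ 9660.9 mm ≈ 9.66 m.

9.66 m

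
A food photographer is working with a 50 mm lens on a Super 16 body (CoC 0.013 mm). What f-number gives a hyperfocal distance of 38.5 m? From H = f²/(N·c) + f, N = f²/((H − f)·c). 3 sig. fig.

Rearrange H = f²/(N·c) + f for N: N = f² / ((H − f)·c).
N = 50² / ((38500 − 50) × 0.013) = 2500 / 499.8 ≈ 5.

f/5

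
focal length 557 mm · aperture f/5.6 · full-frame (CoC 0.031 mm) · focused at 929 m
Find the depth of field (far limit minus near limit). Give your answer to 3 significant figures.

1320 m

Hyperfocal distance H = f²/(N·c) + f = 557²/(5.6 × 0.031) + 557 = 310249/0.1736 + 557 ≈ 1787705.6 mm ≈ 1788 m.
Near limit Dn = s·(H − f)/(H + s − 2f) = 929000 × (1787705.6 − 557) / (1787705.6 + 929000 − 2 × 557) = 929000 × 1787148.6 / 2715591.6 ≈ 611381 mm.
Far limit Df = s·(H − f)/(H − s) = 929000 × (1787705.6 − 557) / (1787705.6 − 929000) = 929000 × 1787148.6 / 858705.6 ≈ 1933446 mm.
Depth of field = Df − Dn = 1933446 − 611381 ≈ 1322065 mm ≈ 1320 m.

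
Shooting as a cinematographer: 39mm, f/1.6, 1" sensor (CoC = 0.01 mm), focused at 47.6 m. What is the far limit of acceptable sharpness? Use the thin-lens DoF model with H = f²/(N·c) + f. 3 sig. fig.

95.3 m

Hyperfocal distance H = f²/(N·c) + f = 39²/(1.6 × 0.01) + 39 = 1521/0.016 + 39 ≈ 95101.5 mm ≈ 95.10 m.
Far limit Df = s·(H − f)/(H − s) = 47600 × (95101.5 − 39) / (95101.5 − 47600) = 47600 × 95062.5 / 47501.5 ≈ 95260 mm ≈ 95.3 m.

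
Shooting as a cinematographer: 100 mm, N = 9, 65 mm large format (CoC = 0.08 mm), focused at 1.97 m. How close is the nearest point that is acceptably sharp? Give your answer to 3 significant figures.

1.74 m

Hyperfocal distance H = f²/(N·c) + f = 100²/(9 × 0.08) + 100 = 10000/0.72 + 100 ≈ 13988.9 mm ≈ 13.99 m.
Near limit Dn = s·(H − f)/(H + s − 2f) = 1970 × (13988.9 − 100) / (13988.9 + 1970 − 2 × 100) = 1970 × 13888.9 / 15758.9 ≈ 1736.2 mm ≈ 1.74 m.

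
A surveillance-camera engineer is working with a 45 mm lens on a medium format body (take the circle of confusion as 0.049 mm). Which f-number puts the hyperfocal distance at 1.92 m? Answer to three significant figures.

f/22

Rearrange H = f²/(N·c) + f for N: N = f² / ((H − f)·c).
N = 45² / ((1920 − 45) × 0.049) = 2025 / 91.88 ≈ 22.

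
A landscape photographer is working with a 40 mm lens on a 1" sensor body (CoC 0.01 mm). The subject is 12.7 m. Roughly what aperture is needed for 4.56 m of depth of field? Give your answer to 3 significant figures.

f/2.20

Write h = H − f = f²/(N·c). The thin-lens limits are Dn = s·h/(h + (s−f)) and Df = s·h/(h − (s−f)), so DoF = Df − Dn = 2·s·(s−f)·h / (h² − (s−f)²).
That is a quadratic in h: DoF·h² − 2·s·(s−f)·h − DoF·(s−f)² = 0 ⇒ h = (s−f)·(s + √(s² + DoF²)) / DoF = 12660 × (12700 + √(12700² + 4560²)) / 4560 = 12660 × (12700 + 13493.8) / 4560 ≈ 72722 mm.
Then N = f²/(c·h) = 40² / (0.01 × 72722) = 1600 / 727.22 ≈ 2.20.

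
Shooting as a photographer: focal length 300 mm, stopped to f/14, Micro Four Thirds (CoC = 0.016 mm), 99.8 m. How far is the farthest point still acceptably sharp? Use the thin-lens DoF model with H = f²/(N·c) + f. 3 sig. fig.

133 m

Hyperfocal distance H = f²/(N·c) + f = 300²/(14 × 0.016) + 300 = 90000/0.224 + 300 ≈ 402085.7 mm ≈ 402.1 m.
Far limit Df = s·(H − f)/(H − s) = 99800 × (402085.7 − 300) / (402085.7 − 99800) = 99800 × 401785.7 / 302285.7 ≈ 132650 mm ≈ 133 m.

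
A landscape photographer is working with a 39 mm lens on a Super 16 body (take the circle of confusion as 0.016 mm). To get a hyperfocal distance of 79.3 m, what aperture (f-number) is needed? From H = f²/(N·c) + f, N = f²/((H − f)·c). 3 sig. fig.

f/1.20

Rearrange H = f²/(N·c) + f for N: N = f² / ((H − f)·c).
N = 39² / ((79300 − 39) × 0.016) = 1521 / 1268 ≈ 1.20.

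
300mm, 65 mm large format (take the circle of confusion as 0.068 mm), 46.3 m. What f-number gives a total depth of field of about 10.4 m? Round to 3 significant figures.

Write h = H − f = f²/(N·c). The thin-lens limits are Dn = s·h/(h + (s−f)) and Df = s·h/(h − (s−f)), so DoF = Df − Dn = 2·s·(s−f)·h / (h² − (s−f)²).
That is a quadratic in h: DoF·h² − 2·s·(s−f)·h − DoF·(s−f)² = 0 ⇒ h = (s−f)·(s + √(s² + DoF²)) / DoF = 46000 × (46300 + √(46300² + 10400²)) / 10400 = 46000 × (46300 + 47453.7) / 10400 ≈ 414680 mm.
Then N = f²/(c·h) = 300² / (0.068 × 414680) = 90000 / 28198 ≈ 3.19.

f/3.19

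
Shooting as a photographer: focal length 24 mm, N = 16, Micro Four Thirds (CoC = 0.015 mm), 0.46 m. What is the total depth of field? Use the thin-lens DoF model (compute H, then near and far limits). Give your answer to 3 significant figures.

Hyperfocal distance H = f²/(N·c) + f = 24²/(16 × 0.015) + 24 = 576/0.24 + 24 ≈ 2424.0 mm ≈ 2.424 m.
Near limit Dn = s·(H − f)/(H + s − 2f) = 460 × (2424.0 − 24) / (2424.0 + 460 − 2 × 24) = 460 × 2400.0 / 2836.0 ≈ 389.28 mm.
Far limit Df = s·(H − f)/(H − s) = 460 × (2424.0 − 24) / (2424.0 − 460) = 460 × 2400.0 / 1964.0 ≈ 562.12 mm.
Depth of field = Df − Dn = 562.12 − 389.28 ≈ 172.84 mm.

173 mm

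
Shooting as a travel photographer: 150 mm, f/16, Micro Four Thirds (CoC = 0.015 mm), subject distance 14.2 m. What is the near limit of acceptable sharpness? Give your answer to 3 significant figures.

Hyperfocal distance H = f²/(N·c) + f = 150²/(16 × 0.015) + 150 = 22500/0.24 + 150 ≈ 93900.0 mm ≈ 93.90 m.
Near limit Dn = s·(H − f)/(H + s − 2f) = 14200 × (93900.0 − 150) / (93900.0 + 14200 − 2 × 150) = 14200 × 93750.0 / 107800.0 ≈ 12349 mm ≈ 12.3 m.

12.3 m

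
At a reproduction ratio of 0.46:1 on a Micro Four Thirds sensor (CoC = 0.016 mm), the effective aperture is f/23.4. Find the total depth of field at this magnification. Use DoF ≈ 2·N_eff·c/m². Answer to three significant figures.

At magnification m, DoF ≈ 2·N_eff·c/m² = 2 × 23.4 × 0.016 / 0.46² = 0.7488 / 0.2116 ≈ 3.54 mm.

3.54 mm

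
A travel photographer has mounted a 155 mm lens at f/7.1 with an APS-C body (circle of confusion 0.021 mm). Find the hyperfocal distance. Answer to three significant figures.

161 m

Hyperfocal distance H = f²/(N·c) + f = 155²/(7.1 × 0.021) + 155 = 24025/0.1491 + 155 ≈ 161288.5 mm ≈ 161 m.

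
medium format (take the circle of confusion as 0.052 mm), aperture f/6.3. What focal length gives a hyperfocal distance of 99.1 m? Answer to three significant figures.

From H = f²/(N·c) + f, with f ≪ H: f ≈ √(H·N·c) = √(99100 × 6.3 × 0.052) = √32465 ≈ 180.2 mm.
The +f correction barely moves this — solving exactly, f² + N·c·f − N·c·H = 0 ⇒ f = (−N·c + √((N·c)² + 4·N·c·H))/2 = (−0.3276 + √129861)/2 ≈ 180.02 mm, so f ≈ 180 mm.

180 mm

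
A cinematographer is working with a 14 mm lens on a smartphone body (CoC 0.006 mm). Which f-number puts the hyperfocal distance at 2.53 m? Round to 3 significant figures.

Rearrange H = f²/(N·c) + f for N: N = f² / ((H − f)·c).
N = 14² / ((2530 − 14) × 0.006) = 196 / 15.10 ≈ 13.

f/13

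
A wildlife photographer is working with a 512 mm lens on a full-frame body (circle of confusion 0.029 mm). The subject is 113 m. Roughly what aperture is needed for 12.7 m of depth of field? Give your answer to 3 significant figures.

Write h = H − f = f²/(N·c). The thin-lens limits are Dn = s·h/(h + (s−f)) and Df = s·h/(h − (s−f)), so DoF = Df − Dn = 2·s·(s−f)·h / (h² − (s−f)²).
That is a quadratic in h: DoF·h² − 2·s·(s−f)·h − DoF·(s−f)² = 0 ⇒ h = (s−f)·(s + √(s² + DoF²)) / DoF = 112488 × (113000 + √(113000² + 12700²)) / 12700 = 112488 × (113000 + 113711) / 12700 ≈ 2008056 mm.
Then N = f²/(c·h) = 512² / (0.029 × 2008056) = 262144 / 58234 ≈ 4.50.

f/4.50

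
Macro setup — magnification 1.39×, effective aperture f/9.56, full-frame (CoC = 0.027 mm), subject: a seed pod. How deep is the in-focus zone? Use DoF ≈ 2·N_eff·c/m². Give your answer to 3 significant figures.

At magnification m, DoF ≈ 2·N_eff·c/m² = 2 × 9.56 × 0.027 / 1.39² = 0.5162 / 1.932 ≈ 0.267 mm.

0.267 mm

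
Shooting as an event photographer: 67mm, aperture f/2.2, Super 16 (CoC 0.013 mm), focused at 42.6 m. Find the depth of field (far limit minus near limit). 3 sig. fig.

24.9 m

Hyperfocal distance H = f²/(N·c) + f = 67²/(2.2 × 0.013) + 67 = 4489/0.0286 + 67 ≈ 157025.0 mm ≈ 157.0 m.
Near limit Dn = s·(H − f)/(H + s − 2f) = 42600 × (157025.0 − 67) / (157025.0 + 42600 − 2 × 67) = 42600 × 156958.0 / 199491.0 ≈ 33517 mm.
Far limit Df = s·(H − f)/(H − s) = 42600 × (157025.0 − 67) / (157025.0 − 42600) = 42600 × 156958.0 / 114425.0 ≈ 58435 mm.
Depth of field = Df − Dn = 58435 − 33517 ≈ 24918 mm ≈ 24.9 m.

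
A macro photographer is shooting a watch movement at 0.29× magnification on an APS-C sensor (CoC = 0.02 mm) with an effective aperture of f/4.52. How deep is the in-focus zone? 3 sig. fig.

At magnification m, DoF ≈ 2·N_eff·c/m² = 2 × 4.52 × 0.02 / 0.29² = 0.1808 / 0.0841 ≈ 2.15 mm.

2.15 mm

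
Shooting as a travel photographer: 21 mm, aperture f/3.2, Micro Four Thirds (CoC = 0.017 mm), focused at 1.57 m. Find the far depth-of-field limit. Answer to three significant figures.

Hyperfocal distance H = f²/(N·c) + f = 21²/(3.2 × 0.017) + 21 = 441/0.0544 + 21 ≈ 8127.6 mm ≈ 8.128 m.
Far limit Df = s·(H − f)/(H − s) = 1570 × (8127.6 − 21) / (8127.6 − 1570) = 1570 × 8106.6 / 6557.6 ≈ 1940.9 mm ≈ 1.94 m.

1.94 m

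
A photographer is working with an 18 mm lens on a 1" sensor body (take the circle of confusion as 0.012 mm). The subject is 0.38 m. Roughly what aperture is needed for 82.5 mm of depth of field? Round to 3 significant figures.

f/8

Write h = H − f = f²/(N·c). The thin-lens limits are Dn = s·h/(h + (s−f)) and Df = s·h/(h − (s−f)), so DoF = Df − Dn = 2·s·(s−f)·h / (h² − (s−f)²).
That is a quadratic in h: DoF·h² − 2·s·(s−f)·h − DoF·(s−f)² = 0 ⇒ h = (s−f)·(s + √(s² + DoF²)) / DoF = 362 × (380 + √(380² + 82.5²)) / 82.5 = 362 × (380 + 388.852) / 82.5 ≈ 3373.6 mm.
Then N = f²/(c·h) = 18² / (0.012 × 3373.6) = 324 / 40.484 ≈ 8.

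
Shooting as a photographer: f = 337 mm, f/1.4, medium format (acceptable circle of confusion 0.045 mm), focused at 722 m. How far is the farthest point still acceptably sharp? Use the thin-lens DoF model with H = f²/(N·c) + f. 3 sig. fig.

Hyperfocal distance H = f²/(N·c) + f = 337²/(1.4 × 0.045) + 337 = 113569/0.063 + 337 ≈ 1803019.5 mm ≈ 1803 m.
Far limit Df = s·(H − f)/(H − s) = 722000 × (1803019.5 − 337) / (1803019.5 − 722000) = 722000 × 1802682.5 / 1081019.5 ≈ 1203990 mm ≈ 1200 m.

1200 m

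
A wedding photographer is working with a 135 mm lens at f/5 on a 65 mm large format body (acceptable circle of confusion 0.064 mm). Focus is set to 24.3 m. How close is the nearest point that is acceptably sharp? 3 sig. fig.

Hyperfocal distance H = f²/(N·c) + f = 135²/(5 × 0.064) + 135 = 18225/0.32 + 135 ≈ 57088.1 mm ≈ 57.09 m.
Near limit Dn = s·(H − f)/(H + s − 2f) = 24300 × (57088.1 − 135) / (57088.1 + 24300 − 2 × 135) = 24300 × 56953.1 / 81118.1 ≈ 17061 mm ≈ 17.1 m.

17.1 m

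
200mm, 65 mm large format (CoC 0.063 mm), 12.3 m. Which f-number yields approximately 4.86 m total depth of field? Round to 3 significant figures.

f/9.99

Write h = H − f = f²/(N·c). The thin-lens limits are Dn = s·h/(h + (s−f)) and Df = s·h/(h − (s−f)), so DoF = Df − Dn = 2·s·(s−f)·h / (h² − (s−f)²).
That is a quadratic in h: DoF·h² − 2·s·(s−f)·h − DoF·(s−f)² = 0 ⇒ h = (s−f)·(s + √(s² + DoF²)) / DoF = 12100 × (12300 + √(12300² + 4860²)) / 4860 = 12100 × (12300 + 13225.3) / 4860 ≈ 63551 mm.
Then N = f²/(c·h) = 200² / (0.063 × 63551) = 40000 / 4003.7 ≈ 9.99.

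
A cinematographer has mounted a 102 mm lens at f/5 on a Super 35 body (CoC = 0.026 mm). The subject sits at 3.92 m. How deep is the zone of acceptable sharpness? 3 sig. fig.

Hyperfocal distance H = f²/(N·c) + f = 102²/(5 × 0.026) + 102 = 10404/0.13 + 102 ≈ 80132.8 mm ≈ 80.13 m.
Near limit Dn = s·(H − f)/(H + s − 2f) = 3920 × (80132.8 − 102) / (80132.8 + 3920 − 2 × 102) = 3920 × 80030.8 / 83848.8 ≈ 3741.51 mm.
Far limit Df = s·(H − f)/(H − s) = 3920 × (80132.8 − 102) / (80132.8 − 3920) = 3920 × 80030.8 / 76212.8 ≈ 4116.38 mm.
Depth of field = Df − Dn = 4116.38 − 3741.51 ≈ 374.87 mm.

375 mm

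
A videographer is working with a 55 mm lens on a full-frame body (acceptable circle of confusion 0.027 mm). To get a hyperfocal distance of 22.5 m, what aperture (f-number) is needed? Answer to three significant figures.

Rearrange H = f²/(N·c) + f for N: N = f² / ((H − f)·c).
N = 55² / ((22500 − 55) × 0.027) = 3025 / 606.0 ≈ 4.99.

f/4.99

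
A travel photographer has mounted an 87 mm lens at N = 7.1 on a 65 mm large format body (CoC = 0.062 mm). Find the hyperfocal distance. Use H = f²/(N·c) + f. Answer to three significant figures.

17.3 m

Hyperfocal distance H = f²/(N·c) + f = 87²/(7.1 × 0.062) + 87 = 7569/0.4402 + 87 ≈ 17281.5 mm ≈ 17.3 m.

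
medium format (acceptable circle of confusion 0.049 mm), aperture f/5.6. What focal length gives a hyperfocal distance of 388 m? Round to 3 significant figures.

326 mm

From H = f²/(N·c) + f, with f ≪ H: f ≈ √(H·N·c) = √(388000 × 5.6 × 0.049) = √106467 ≈ 326.3 mm.
The +f correction barely moves this — solving exactly, f² + N·c·f − N·c·H = 0 ⇒ f = (−N·c + √((N·c)² + 4·N·c·H))/2 = (−0.2744 + √425869)/2 ≈ 326.16 mm, so f ≈ 326 mm.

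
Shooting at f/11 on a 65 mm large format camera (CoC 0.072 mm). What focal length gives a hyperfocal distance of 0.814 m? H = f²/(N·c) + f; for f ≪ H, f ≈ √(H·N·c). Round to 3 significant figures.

25.0 mm

From H = f²/(N·c) + f, with f ≪ H: f ≈ √(H·N·c) = √(814 × 11 × 0.072) = √644.69 ≈ 25.39 mm.
Exact: f² + N·c·f − N·c·H = 0 ⇒ f = (−N·c + √((N·c)² + 4·N·c·H))/2 = (−0.792 + √2579.4)/2 ≈ 24.998 mm ≈ 25.0 mm.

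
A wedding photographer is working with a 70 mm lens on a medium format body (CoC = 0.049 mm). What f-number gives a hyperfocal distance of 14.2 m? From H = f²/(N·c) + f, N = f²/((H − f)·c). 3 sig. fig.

Rearrange H = f²/(N·c) + f for N: N = f² / ((H − f)·c).
N = 70² / ((14200 − 70) × 0.049) = 4900 / 692.4 ≈ 7.08.

f/7.08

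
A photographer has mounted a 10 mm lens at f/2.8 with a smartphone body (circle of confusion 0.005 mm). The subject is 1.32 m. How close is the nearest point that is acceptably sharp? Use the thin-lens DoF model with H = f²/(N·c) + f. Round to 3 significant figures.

Hyperfocal distance H = f²/(N·c) + f = 10²/(2.8 × 0.005) + 10 = 100/0.014 + 10 ≈ 7152.9 mm ≈ 7.153 m.
Near limit Dn = s·(H − f)/(H + s − 2f) = 1320 × (7152.9 − 10) / (7152.9 + 1320 − 2 × 10) = 1320 × 7142.9 / 8452.9 ≈ 1115.4 mm ≈ 1.12 m.

1.12 m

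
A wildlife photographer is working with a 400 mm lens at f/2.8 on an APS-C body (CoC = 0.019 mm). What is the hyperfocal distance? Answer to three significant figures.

Hyperfocal distance H = f²/(N·c) + f = 400²/(2.8 × 0.019) + 400 = 160000/0.0532 + 400 ≈ 3007918.8 mm ≈ 3010 m.

3010 m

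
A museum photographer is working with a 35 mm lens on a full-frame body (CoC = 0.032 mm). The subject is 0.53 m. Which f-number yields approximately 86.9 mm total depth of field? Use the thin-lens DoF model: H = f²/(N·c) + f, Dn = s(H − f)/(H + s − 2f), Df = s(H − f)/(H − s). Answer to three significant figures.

f/6.30

Write h = H − f = f²/(N·c). The thin-lens limits are Dn = s·h/(h + (s−f)) and Df = s·h/(h − (s−f)), so DoF = Df − Dn = 2·s·(s−f)·h / (h² − (s−f)²).
That is a quadratic in h: DoF·h² − 2·s·(s−f)·h − DoF·(s−f)² = 0 ⇒ h = (s−f)·(s + √(s² + DoF²)) / DoF = 495 × (530 + √(530² + 86.9²)) / 86.9 = 495 × (530 + 537.077) / 86.9 ≈ 6078.3 mm.
Then N = f²/(c·h) = 35² / (0.032 × 6078.3) = 1225 / 194.51 ≈ 6.30.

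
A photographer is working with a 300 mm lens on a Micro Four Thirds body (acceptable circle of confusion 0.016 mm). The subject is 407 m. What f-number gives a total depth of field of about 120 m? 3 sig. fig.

f/2.00

Write h = H − f = f²/(N·c). The thin-lens limits are Dn = s·h/(h + (s−f)) and Df = s·h/(h − (s−f)), so DoF = Df − Dn = 2·s·(s−f)·h / (h² − (s−f)²).
That is a quadratic in h: DoF·h² − 2·s·(s−f)·h − DoF·(s−f)² = 0 ⇒ h = (s−f)·(s + √(s² + DoF²)) / DoF = 406700 × (407000 + √(407000² + 120000²)) / 120000 = 406700 × (407000 + 424322) / 120000 ≈ 2817488 mm.
Then N = f²/(c·h) = 300² / (0.016 × 2817488) = 90000 / 45080 ≈ 2.00.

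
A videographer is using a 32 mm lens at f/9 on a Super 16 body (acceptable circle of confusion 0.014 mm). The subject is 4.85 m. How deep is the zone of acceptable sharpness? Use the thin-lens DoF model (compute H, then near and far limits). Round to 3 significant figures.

Hyperfocal distance H = f²/(N·c) + f = 32²/(9 × 0.014) + 32 = 1024/0.126 + 32 ≈ 8159.0 mm ≈ 8.159 m.
Near limit Dn = s·(H − f)/(H + s − 2f) = 4850 × (8159.0 − 32) / (8159.0 + 4850 − 2 × 32) = 4850 × 8127.0 / 12945.0 ≈ 3044.9 mm.
Far limit Df = s·(H − f)/(H − s) = 4850 × (8159.0 − 32) / (8159.0 − 4850) = 4850 × 8127.0 / 3309.0 ≈ 11911.8 mm.
Depth of field = Df − Dn = 11911.8 − 3044.9 ≈ 8866.9 mm ≈ 8.87 m.

8.87 m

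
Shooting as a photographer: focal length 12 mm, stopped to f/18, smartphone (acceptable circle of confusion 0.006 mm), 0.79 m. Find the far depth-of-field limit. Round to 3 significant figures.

Hyperfocal distance H = f²/(N·c) + f = 12²/(18 × 0.006) + 12 = 144/0.108 + 12 ≈ 1345.3 mm ≈ 1.345 m.
Far limit Df = s·(H − f)/(H − s) = 790 × (1345.3 − 12) / (1345.3 − 790) = 790 × 1333.3 / 555.3 ≈ 1896.8 mm ≈ 1.90 m.

1.90 m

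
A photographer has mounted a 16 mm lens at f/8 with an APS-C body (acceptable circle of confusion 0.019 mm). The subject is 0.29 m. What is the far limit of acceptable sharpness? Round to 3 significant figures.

Hyperfocal distance H = f²/(N·c) + f = 16²/(8 × 0.019) + 16 = 256/0.152 + 16 ≈ 1700.2 mm ≈ 1.700 m.
Far limit Df = s·(H − f)/(H − s) = 290 × (1700.2 − 16) / (1700.2 − 290) = 290 × 1684.2 / 1410.2 ≈ 346.35 mm.

346 mm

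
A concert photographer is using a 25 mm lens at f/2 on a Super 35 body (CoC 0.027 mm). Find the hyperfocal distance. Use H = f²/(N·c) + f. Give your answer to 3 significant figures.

Hyperfocal distance H = f²/(N·c) + f = 25²/(2 × 0.027) + 25 = 625/0.054 + 25 ≈ 11599.1 mm ≈ 11.6 m.

11.6 m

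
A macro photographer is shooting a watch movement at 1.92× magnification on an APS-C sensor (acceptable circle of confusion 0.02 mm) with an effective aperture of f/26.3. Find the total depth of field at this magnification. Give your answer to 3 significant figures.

At magnification m, DoF ≈ 2·N_eff·c/m² = 2 × 26.3 × 0.02 / 1.92² = 1.052 / 3.686 ≈ 0.285 mm.

0.285 mm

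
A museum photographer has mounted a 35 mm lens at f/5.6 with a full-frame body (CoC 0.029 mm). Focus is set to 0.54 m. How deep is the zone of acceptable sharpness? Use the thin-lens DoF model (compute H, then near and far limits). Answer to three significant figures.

Hyperfocal distance H = f²/(N·c) + f = 35²/(5.6 × 0.029) + 35 = 1225/0.1624 + 35 ≈ 7578.1 mm ≈ 7.578 m.
Near limit Dn = s·(H − f)/(H + s − 2f) = 540 × (7578.1 − 35) / (7578.1 + 540 − 2 × 35) = 540 × 7543.1 / 8048.1 ≈ 506.116 mm.
Far limit Df = s·(H − f)/(H − s) = 540 × (7578.1 − 35) / (7578.1 − 540) = 540 × 7543.1 / 7038.1 ≈ 578.746 mm.
Depth of field = Df − Dn = 578.746 − 506.116 ≈ 72.630 mm.

72.6 mm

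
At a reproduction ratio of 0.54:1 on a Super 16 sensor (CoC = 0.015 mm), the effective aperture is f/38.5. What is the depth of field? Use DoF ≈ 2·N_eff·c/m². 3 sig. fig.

At magnification m, DoF ≈ 2·N_eff·c/m² = 2 × 38.5 × 0.015 / 0.54² = 1.155 / 0.2916 ≈ 3.96 mm.

3.96 mm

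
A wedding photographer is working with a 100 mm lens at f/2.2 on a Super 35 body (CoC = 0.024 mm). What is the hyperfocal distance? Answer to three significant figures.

189 m

Hyperfocal distance H = f²/(N·c) + f = 100²/(2.2 × 0.024) + 100 = 10000/0.0528 + 100 ≈ 189493.9 mm ≈ 189 m.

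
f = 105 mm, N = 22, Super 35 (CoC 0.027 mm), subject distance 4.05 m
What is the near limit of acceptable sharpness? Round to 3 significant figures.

3.34 m

Hyperfocal distance H = f²/(N·c) + f = 105²/(22 × 0.027) + 105 = 11025/0.594 + 105 ≈ 18665.6 mm ≈ 18.67 m.
Near limit Dn = s·(H − f)/(H + s − 2f) = 4050 × (18665.6 − 105) / (18665.6 + 4050 − 2 × 105) = 4050 × 18560.6 / 22505.6 ≈ 3340.1 mm ≈ 3.34 m.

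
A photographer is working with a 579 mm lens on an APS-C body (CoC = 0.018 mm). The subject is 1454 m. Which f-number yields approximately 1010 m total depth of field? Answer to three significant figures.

f/4.01

Write h = H − f = f²/(N·c). The thin-lens limits are Dn = s·h/(h + (s−f)) and Df = s·h/(h − (s−f)), so DoF = Df − Dn = 2·s·(s−f)·h / (h² − (s−f)²).
That is a quadratic in h: DoF·h² − 2·s·(s−f)·h − DoF·(s−f)² = 0 ⇒ h = (s−f)·(s + √(s² + DoF²)) / DoF = 1453421 × (1454000 + √(1454000² + 1010000²)) / 1010000 = 1453421 × (1454000 + 1770372) / 1010000 ≈ 4639970 mm.
Then N = f²/(c·h) = 579² / (0.018 × 4639970) = 335241 / 83519 ≈ 4.01.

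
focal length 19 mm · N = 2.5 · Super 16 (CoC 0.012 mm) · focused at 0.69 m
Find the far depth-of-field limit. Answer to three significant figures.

0.731 m

Hyperfocal distance H = f²/(N·c) + f = 19²/(2.5 × 0.012) + 19 = 361/0.03 + 19 ≈ 12052.3 mm ≈ 12.05 m.
Far limit Df = s·(H − f)/(H − s) = 690 × (12052.3 − 19) / (12052.3 − 690) = 690 × 12033.3 / 11362.3 ≈ 730.75 mm ≈ 0.731 m.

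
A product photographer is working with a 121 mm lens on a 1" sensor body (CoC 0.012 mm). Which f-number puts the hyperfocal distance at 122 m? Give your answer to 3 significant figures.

Rearrange H = f²/(N·c) + f for N: N = f² / ((H − f)·c).
N = 121² / ((122000 − 121) × 0.012) = 14641 / 1463 ≈ 10.

f/10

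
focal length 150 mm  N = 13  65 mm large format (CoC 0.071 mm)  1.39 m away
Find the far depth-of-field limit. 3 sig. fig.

Hyperfocal distance H = f²/(N·c) + f = 150²/(13 × 0.071) + 150 = 22500/0.923 + 150 ≈ 24527.0 mm ≈ 24.53 m.
Far limit Df = s·(H − f)/(H − s) = 1390 × (24527.0 − 150) / (24527.0 − 1390) = 1390 × 24377.0 / 23137.0 ≈ 1464.5 mm ≈ 1.46 m.

1.46 m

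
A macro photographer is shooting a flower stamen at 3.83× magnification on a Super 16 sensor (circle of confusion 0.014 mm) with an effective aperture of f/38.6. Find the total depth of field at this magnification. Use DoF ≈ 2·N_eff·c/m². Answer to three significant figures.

At magnification m, DoF ≈ 2·N_eff·c/m² = 2 × 38.6 × 0.014 / 3.83² = 1.081 / 14.67 ≈ 0.0737 mm.

0.0737 mm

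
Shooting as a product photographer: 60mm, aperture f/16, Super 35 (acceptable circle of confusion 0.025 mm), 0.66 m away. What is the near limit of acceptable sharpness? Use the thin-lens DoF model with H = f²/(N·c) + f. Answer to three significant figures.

0.619 m

Hyperfocal distance H = f²/(N·c) + f = 60²/(16 × 0.025) + 60 = 3600/0.4 + 60 ≈ 9060.0 mm ≈ 9.060 m.
Near limit Dn = s·(H − f)/(H + s − 2f) = 660 × (9060.0 − 60) / (9060.0 + 660 − 2 × 60) = 660 × 9000.0 / 9600.0 ≈ 618.75 mm ≈ 0.619 m.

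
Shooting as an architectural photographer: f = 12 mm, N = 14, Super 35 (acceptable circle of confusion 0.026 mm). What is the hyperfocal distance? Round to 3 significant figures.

Hyperfocal distance H = f²/(N·c) + f = 12²/(14 × 0.026) + 12 = 144/0.364 + 12 ≈ 407.6 mm ≈ 0.408 m.

408 mm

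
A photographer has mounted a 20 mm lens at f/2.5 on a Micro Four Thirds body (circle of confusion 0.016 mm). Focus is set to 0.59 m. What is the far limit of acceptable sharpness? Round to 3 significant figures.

Hyperfocal distance H = f²/(N·c) + f = 20²/(2.5 × 0.016) + 20 = 400/0.04 + 20 ≈ 10020.0 mm ≈ 10.02 m.
Far limit Df = s·(H − f)/(H − s) = 590 × (10020.0 − 20) / (10020.0 − 590) = 590 × 10000.0 / 9430.0 ≈ 625.66 mm ≈ 0.626 m.

0.626 m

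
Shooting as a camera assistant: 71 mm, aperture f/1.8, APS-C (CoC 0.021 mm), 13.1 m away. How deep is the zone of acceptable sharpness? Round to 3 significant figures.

2.58 m

Hyperfocal distance H = f²/(N·c) + f = 71²/(1.8 × 0.021) + 71 = 5041/0.0378 + 71 ≈ 133430.8 mm ≈ 133.4 m.
Near limit Dn = s·(H − f)/(H + s − 2f) = 13100 × (133430.8 − 71) / (133430.8 + 13100 − 2 × 71) = 13100 × 133359.8 / 146388.8 ≈ 11934.1 mm.
Far limit Df = s·(H − f)/(H − s) = 13100 × (133430.8 − 71) / (133430.8 − 13100) = 13100 × 133359.8 / 120330.8 ≈ 14518.4 mm.
Depth of field = Df − Dn = 14518.4 − 11934.1 ≈ 2584.3 mm ≈ 2.58 m.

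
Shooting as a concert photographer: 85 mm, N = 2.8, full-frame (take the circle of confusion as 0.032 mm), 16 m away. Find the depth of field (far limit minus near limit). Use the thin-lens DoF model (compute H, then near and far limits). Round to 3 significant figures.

Hyperfocal distance H = f²/(N·c) + f = 85²/(2.8 × 0.032) + 85 = 7225/0.0896 + 85 ≈ 80721.2 mm ≈ 80.72 m.
Near limit Dn = s·(H − f)/(H + s − 2f) = 16000 × (80721.2 − 85) / (80721.2 + 16000 − 2 × 85) = 16000 × 80636.2 / 96551.2 ≈ 13362.6 mm.
Far limit Df = s·(H − f)/(H − s) = 16000 × (80721.2 − 85) / (80721.2 − 16000) = 16000 × 80636.2 / 64721.2 ≈ 19934.4 mm.
Depth of field = Df − Dn = 19934.4 − 13362.6 ≈ 6571.8 mm ≈ 6.57 m.

6.57 m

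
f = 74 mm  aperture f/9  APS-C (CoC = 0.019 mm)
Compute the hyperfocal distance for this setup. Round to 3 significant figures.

Hyperfocal distance H = f²/(N·c) + f = 74²/(9 × 0.019) + 74 = 5476/0.171 + 74 ≈ 32097.4 mm ≈ 32.1 m.

32.1 m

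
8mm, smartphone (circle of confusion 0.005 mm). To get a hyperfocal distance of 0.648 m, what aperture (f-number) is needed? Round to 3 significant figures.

Rearrange H = f²/(N·c) + f for N: N = f² / ((H − f)·c).
N = 8² / ((648 − 8) × 0.005) = 64 / 3.200 ≈ 20.

f/20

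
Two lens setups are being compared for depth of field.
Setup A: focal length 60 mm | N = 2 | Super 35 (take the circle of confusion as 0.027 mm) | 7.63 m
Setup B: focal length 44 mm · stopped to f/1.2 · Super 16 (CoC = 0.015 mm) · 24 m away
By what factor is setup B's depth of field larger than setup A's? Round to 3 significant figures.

Setup A: H = 60²/(2×0.027) + 60 ≈ 66726.7 mm; DoF = Df − Dn = 8607.4 − 6852.0 ≈ 1755.4 mm.
Setup B: H = 44²/(1.2×0.015) + 44 ≈ 107599.6 mm; DoF = Df − Dn = 30877 − 19628 ≈ 11249 mm.
Ratio = 11249 / 1755.4 ≈ 6.41.

6.41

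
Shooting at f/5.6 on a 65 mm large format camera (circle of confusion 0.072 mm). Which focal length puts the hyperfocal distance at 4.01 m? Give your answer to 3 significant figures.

40.0 mm

From H = f²/(N·c) + f, with f ≪ H: f ≈ √(H·N·c) = √(4010 × 5.6 × 0.072) = √1616.8 ≈ 40.21 mm.
Exact: f² + N·c·f − N·c·H = 0 ⇒ f = (−N·c + √((N·c)² + 4·N·c·H))/2 = (−0.4032 + √6467.5)/2 ≈ 40.009 mm ≈ 40.0 mm.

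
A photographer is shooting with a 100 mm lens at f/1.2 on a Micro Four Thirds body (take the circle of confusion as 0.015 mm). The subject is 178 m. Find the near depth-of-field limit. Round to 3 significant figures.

135 m

Hyperfocal distance H = f²/(N·c) + f = 100²/(1.2 × 0.015) + 100 = 10000/0.018 + 100 ≈ 555655.6 mm ≈ 555.7 m.
Near limit Dn = s·(H − f)/(H + s − 2f) = 178000 × (555655.6 − 100) / (555655.6 + 178000 − 2 × 100) = 178000 × 555555.6 / 733455.6 ≈ 134826 mm ≈ 135 m.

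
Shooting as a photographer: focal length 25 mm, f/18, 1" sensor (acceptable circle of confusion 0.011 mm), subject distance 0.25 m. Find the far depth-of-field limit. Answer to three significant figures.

Hyperfocal distance H = f²/(N·c) + f = 25²/(18 × 0.011) + 25 = 625/0.198 + 25 ≈ 3181.6 mm ≈ 3.182 m.
Far limit Df = s·(H − f)/(H − s) = 250 × (3181.6 − 25) / (3181.6 − 250) = 250 × 3156.6 / 2931.6 ≈ 269.19 mm.

269 mm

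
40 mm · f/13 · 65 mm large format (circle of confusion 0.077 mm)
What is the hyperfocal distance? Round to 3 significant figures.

Hyperfocal distance H = f²/(N·c) + f = 40²/(13 × 0.077) + 40 = 1600/1.001 + 40 ≈ 1638.4 mm ≈ 1.64 m.

1.64 m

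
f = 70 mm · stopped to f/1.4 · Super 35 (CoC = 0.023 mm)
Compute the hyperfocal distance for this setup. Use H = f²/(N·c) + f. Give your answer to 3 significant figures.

Hyperfocal distance H = f²/(N·c) + f = 70²/(1.4 × 0.023) + 70 = 4900/0.0322 + 70 ≈ 152243.9 mm ≈ 152 m.

152 m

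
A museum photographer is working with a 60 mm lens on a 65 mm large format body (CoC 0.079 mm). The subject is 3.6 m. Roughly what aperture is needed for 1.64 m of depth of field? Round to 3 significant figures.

f/2.79

Write h = H − f = f²/(N·c). The thin-lens limits are Dn = s·h/(h + (s−f)) and Df = s·h/(h − (s−f)), so DoF = Df − Dn = 2·s·(s−f)·h / (h² − (s−f)²).
That is a quadratic in h: DoF·h² − 2·s·(s−f)·h − DoF·(s−f)² = 0 ⇒ h = (s−f)·(s + √(s² + DoF²)) / DoF = 3540 × (3600 + √(3600² + 1640²)) / 1640 = 3540 × (3600 + 3955.96) / 1640 ≈ 16310 mm.
Then N = f²/(c·h) = 60² / (0.079 × 16310) = 3600 / 1288.5 ≈ 2.79.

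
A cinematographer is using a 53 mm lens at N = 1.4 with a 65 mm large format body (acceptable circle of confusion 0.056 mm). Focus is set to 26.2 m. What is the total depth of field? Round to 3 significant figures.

Hyperfocal distance H = f²/(N·c) + f = 53²/(1.4 × 0.056) + 53 = 2809/0.0784 + 53 ≈ 35882.1 mm ≈ 35.88 m.
Near limit Dn = s·(H − f)/(H + s − 2f) = 26200 × (35882.1 − 53) / (35882.1 + 26200 − 2 × 53) = 26200 × 35829.1 / 61976.1 ≈ 15147 mm.
Far limit Df = s·(H − f)/(H − s) = 26200 × (35882.1 − 53) / (35882.1 − 26200) = 26200 × 35829.1 / 9682.1 ≈ 96955 mm.
Depth of field = Df − Dn = 96955 − 15147 ≈ 81808 mm ≈ 81.8 m.

81.8 m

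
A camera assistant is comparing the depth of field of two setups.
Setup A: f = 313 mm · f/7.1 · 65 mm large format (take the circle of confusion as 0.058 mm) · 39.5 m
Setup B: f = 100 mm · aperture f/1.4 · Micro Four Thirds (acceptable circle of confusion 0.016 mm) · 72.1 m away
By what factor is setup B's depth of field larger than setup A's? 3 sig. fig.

1.79

Setup A: H = 313²/(7.1×0.058) + 313 ≈ 238217.3 mm; DoF = Df − Dn = 47289 − 33914 ≈ 13375 mm.
Setup B: H = 100²/(1.4×0.016) + 100 ≈ 446528.6 mm; DoF = Df − Dn = 85964 − 62087 ≈ 23877 mm.
Ratio = 23877 / 13375 ≈ 1.79.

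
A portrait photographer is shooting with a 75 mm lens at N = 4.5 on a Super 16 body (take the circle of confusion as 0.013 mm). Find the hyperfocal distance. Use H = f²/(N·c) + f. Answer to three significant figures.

Hyperfocal distance H = f²/(N·c) + f = 75²/(4.5 × 0.013) + 75 = 5625/0.0585 + 75 ≈ 96228.8 mm ≈ 96.2 m.

96.2 m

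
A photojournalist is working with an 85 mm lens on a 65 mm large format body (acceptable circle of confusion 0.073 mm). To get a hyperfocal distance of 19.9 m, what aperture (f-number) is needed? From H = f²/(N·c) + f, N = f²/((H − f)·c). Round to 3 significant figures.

f/4.99

Rearrange H = f²/(N·c) + f for N: N = f² / ((H − f)·c).
N = 85² / ((19900 − 85) × 0.073) = 7225 / 1446 ≈ 4.99.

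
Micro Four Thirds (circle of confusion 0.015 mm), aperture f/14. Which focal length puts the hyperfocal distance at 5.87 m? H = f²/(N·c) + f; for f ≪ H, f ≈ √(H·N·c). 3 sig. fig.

From H = f²/(N·c) + f, with f ≪ H: f ≈ √(H·N·c) = √(5870 × 14 × 0.015) = √1232.7 ≈ 35.11 mm.
Exact: f² + N·c·f − N·c·H = 0 ⇒ f = (−N·c + √((N·c)² + 4·N·c·H))/2 = (−0.21 + √4930.8)/2 ≈ 35.005 mm ≈ 35.0 mm.

35.0 mm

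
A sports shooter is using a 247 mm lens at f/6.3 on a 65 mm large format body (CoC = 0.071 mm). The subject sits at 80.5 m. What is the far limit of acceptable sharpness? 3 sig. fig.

196 m

Hyperfocal distance H = f²/(N·c) + f = 247²/(6.3 × 0.071) + 247 = 61009/0.4473 + 247 ≈ 136640.9 mm ≈ 136.6 m.
Far limit Df = s·(H − f)/(H − s) = 80500 × (136640.9 − 247) / (136640.9 − 80500) = 80500 × 136393.9 / 56140.9 ≈ 195574 mm ≈ 196 m.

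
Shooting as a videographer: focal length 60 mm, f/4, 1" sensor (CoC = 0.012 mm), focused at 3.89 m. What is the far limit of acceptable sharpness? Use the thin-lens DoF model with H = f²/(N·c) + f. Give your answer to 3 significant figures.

4.10 m

Hyperfocal distance H = f²/(N·c) + f = 60²/(4 × 0.012) + 60 = 3600/0.048 + 60 ≈ 75060.0 mm ≈ 75.06 m.
Far limit Df = s·(H − f)/(H − s) = 3890 × (75060.0 − 60) / (75060.0 − 3890) = 3890 × 75000.0 / 71170.0 ≈ 4099.3 mm ≈ 4.10 m.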